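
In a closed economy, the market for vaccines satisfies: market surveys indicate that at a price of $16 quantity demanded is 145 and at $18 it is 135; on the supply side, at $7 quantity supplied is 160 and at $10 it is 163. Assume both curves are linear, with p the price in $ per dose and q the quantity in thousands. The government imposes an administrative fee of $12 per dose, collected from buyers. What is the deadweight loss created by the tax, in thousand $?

Deadweight loss = $60 thousand.

Demand slope: (135 − 145)/(18 − 16) = -5, so qd = 225 − 5p.
Supply slope: (163 − 160)/(10 − 7) = 1, so qs = p + 153.
Without the tax, 225 − 5p = p + 153 gives 6p = 72, so p* = $12 and q* = 165.
With the tax collected from buyers, demand (in seller-price terms) shifts: qd = 225 − 5(p + 12).
New equilibrium: buyers pay $14, suppliers receive $2, q = 155. (Wedge: pb − ps = 12.)
Quantity falls by |ΔQ| = |165 − 155| = 10.
DWL = ½ · t · |ΔQ| = ½ · 12 · 10 = $60.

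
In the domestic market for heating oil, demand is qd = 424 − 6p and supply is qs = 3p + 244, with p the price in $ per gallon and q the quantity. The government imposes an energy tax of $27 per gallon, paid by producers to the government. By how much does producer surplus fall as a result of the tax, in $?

Before the tax: set 424 − 6p = 3p + 244 → p* = $20, q* = 304.
With the tax collected from producers, supply shifts: qs = 3(p − 27) + 244.
New equilibrium: consumers pay $29, producers receive $2, q = 250. (Wedge: pb − ps = 27.)
ΔPS is the trapezoid between Q = 250 and Q = 304 of height $18: ½ · (304 + 250) · 18 = $4986.

Producer surplus falls by $4986.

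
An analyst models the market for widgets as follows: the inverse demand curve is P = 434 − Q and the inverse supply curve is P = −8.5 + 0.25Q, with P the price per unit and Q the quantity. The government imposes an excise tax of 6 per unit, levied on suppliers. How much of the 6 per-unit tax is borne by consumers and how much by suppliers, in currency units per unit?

Consumers bear 4.8 per unit; suppliers bear 1.2 per unit.

Rewrite in direct form: Qd = 434 − P and Qs = 4P + 34.
Before the tax: set 434 − P = 4P + 34 → P* = 80, Q* = 354.
With the tax collected from suppliers, supply shifts: Qs = 4(P − 6) + 34.
Solving gives Q = 349.2 with consumers paying 84.8 and suppliers receiving 78.8 (the 6 wedge).
Burden on consumers: 4.8; on suppliers: 1.2. (They sum to 6.)
The less price-elastic side of the market bears the larger share of a per-unit tax.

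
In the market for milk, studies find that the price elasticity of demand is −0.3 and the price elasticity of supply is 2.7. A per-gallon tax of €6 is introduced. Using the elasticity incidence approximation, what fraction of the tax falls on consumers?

Incidence ratio: consumers' share ≈ εs / (εs + |εd|) = 2.7 / (2.7 + 0.3) = 0.9.
Supply is the more elastic side, so consumers bear the larger share.

Consumers' share ≈ 0.9.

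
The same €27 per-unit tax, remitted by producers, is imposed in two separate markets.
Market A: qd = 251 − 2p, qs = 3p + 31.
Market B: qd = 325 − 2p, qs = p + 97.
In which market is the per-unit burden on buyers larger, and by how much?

Market A: pre-tax p* = €44, q* = 163; post-tax q = 130.6; per-unit burden on buyers = €16.2.
Market B: pre-tax p* = €76, q* = 173; post-tax q = 155; per-unit burden on buyers = €9.
Difference: €16.2 vs €9 → market A is larger by €7.2.

Market A, by €7.2.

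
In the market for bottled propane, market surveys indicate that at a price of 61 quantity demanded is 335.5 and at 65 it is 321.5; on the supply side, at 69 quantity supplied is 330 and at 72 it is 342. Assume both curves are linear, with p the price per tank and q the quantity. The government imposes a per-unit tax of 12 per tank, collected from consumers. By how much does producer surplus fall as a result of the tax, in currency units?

Producer surplus falls by 1718.08.

Demand slope: (321.5 − 335.5)/(65 − 61) = -3.5, so qd = 549 − 3.5p.
Supply slope: (342 − 330)/(72 − 69) = 4, so qs = 4p + 54.
Without the tax, 549 − 3.5p = 4p + 54 gives 7.5p = 495, so p* = 66 and q* = 318.
With the tax collected from consumers, demand (in seller-price terms) shifts: qd = 549 − 3.5(p + 12).
New equilibrium: consumers pay 72.4, suppliers receive 60.4, q = 295.6. (Wedge: pb − ps = 12.)
ΔPS is the trapezoid between Q = 295.6 and Q = 318 of height 5.6: ½ · (318 + 295.6) · 5.6 = 1718.08.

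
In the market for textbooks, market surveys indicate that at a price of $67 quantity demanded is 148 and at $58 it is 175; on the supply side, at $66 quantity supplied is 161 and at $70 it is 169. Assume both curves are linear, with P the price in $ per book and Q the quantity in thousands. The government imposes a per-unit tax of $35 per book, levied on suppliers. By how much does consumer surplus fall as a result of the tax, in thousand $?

Demand slope: (175 − 148)/(58 − 67) = -3, so Qd = 349 − 3P.
Supply slope: (169 − 161)/(70 − 66) = 2, so Qs = 2P + 29.
Before the tax: set 349 − 3P = 2P + 29 → P* = $64, Q* = 157.
With the tax collected from suppliers, supply shifts: Qs = 2(P − 35) + 29.
Solving gives Q = 115 with consumers paying $78 and suppliers receiving $43 (the $35 wedge).
ΔCS is the trapezoid between Q = 115 and Q = 157 of height $14: ½ · (157 + 115) · 14 = $1904.

Consumer surplus falls by $1904 thousand.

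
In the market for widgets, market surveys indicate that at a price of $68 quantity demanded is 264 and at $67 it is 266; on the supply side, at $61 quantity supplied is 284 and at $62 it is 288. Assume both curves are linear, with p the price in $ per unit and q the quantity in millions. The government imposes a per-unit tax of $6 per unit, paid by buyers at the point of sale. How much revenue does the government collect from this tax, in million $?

Tax revenue = $1632 million.

Demand slope: (266 − 264)/(67 − 68) = -2, so qd = 400 − 2p.
Supply slope: (288 − 284)/(62 − 61) = 4, so qs = 4p + 40.
Before the tax: set 400 − 2p = 4p + 40 → p* = $60, q* = 280.
With the tax collected from buyers, demand (in seller-price terms) shifts: qd = 400 − 2(p + 6).
New equilibrium: buyers pay $64, sellers receive $58, q = 272. (Wedge: pb − ps = 6.)
Revenue = t · Q = 6 · 272 = $1632.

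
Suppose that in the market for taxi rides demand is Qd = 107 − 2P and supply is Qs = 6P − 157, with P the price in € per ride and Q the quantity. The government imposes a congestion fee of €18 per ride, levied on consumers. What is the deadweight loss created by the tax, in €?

Deadweight loss = €243.

Before the tax: set 107 − 2P = 6P − 157 → P* = €33, Q* = 41.
With the tax collected from consumers, demand (in seller-price terms) shifts: Qd = 107 − 2(P + 18).
Solving gives Q = 14 with consumers paying €46.5 and producers receiving €28.5 (the €18 wedge).
Quantity falls by |ΔQ| = |41 − 14| = 27.
DWL = ½ · t · |ΔQ| = ½ · 18 · 27 = €243.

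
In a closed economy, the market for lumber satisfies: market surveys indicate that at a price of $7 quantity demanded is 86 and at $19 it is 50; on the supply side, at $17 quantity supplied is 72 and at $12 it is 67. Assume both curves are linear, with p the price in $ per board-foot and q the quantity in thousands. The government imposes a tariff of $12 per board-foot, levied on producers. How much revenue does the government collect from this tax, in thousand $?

Tax revenue = $708 thousand.

Demand slope: (50 − 86)/(19 − 7) = -3, so qd = 107 − 3p.
Supply slope: (67 − 72)/(12 − 17) = 1, so qs = p + 55.
Without the tax, 107 − 3p = p + 55 gives 4p = 52, so p* = $13 and q* = 68.
With the tax collected from producers, supply shifts: qs = (p − 12) + 55.
New equilibrium: consumers pay $16, producers receive $4, q = 59. (Wedge: pb − ps = 12.)
Revenue = t · Q = 12 · 59 = $708.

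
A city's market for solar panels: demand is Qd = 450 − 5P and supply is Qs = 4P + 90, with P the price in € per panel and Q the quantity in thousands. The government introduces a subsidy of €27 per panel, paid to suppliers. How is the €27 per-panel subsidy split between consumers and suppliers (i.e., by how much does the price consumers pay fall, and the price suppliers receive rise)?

Consumers gain €12 per panel; suppliers gain €15 per panel.

Before the subsidy: set 450 − 5P = 4P + 90 → P* = €40, Q* = 250.
With a per-unit subsidy paid to suppliers, each receives P + 27 per unit sold, so supply becomes Qs = 4(P + 27) + 90.
Solving gives Q = 310 with consumers paying €28 and suppliers receiving €55 (the €27 wedge).
Gain to consumers: €12; to suppliers: €15. (They sum to €27.)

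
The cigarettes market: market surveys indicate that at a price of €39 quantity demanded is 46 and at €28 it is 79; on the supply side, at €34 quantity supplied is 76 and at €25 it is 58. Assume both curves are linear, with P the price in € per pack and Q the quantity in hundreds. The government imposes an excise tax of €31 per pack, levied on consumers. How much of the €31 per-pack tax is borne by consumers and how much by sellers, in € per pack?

Consumers bear €12.4 per pack; sellers bear €18.6 per pack.

Demand slope: (79 − 46)/(28 − 39) = -3, so Qd = 163 − 3P.
Supply slope: (58 − 76)/(25 − 34) = 2, so Qs = 2P + 8.
Without the tax, 163 − 3P = 2P + 8 gives 5P = 155, so P* = €31 and Q* = 70.
With the tax collected from consumers, demand (in seller-price terms) shifts: Qd = 163 − 3(P + 31).
New equilibrium: consumers pay €43.4, sellers receive €12.4, Q = 32.8. (Wedge: Pb − Ps = 31.)
Burden on consumers: €12.4; on sellers: €18.6. (They sum to €31.)
The less price-elastic side of the market bears the larger share of a per-unit tax.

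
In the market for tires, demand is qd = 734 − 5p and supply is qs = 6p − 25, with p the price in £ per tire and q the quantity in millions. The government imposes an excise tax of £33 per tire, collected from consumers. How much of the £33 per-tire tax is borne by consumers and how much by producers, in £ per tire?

Consumers bear £18 per tire; producers bear £15 per tire.

Before the tax: set 734 − 5p = 6p − 25 → p* = £69, q* = 389.
With the tax collected from consumers, demand (in seller-price terms) shifts: qd = 734 − 5(p + 33).
New equilibrium: consumers pay £87, producers receive £54, q = 299. (Wedge: pb − ps = 33.)
Burden on consumers: £18; on producers: £15. (They sum to £33.)
The less price-elastic side of the market bears the larger share of a per-unit tax.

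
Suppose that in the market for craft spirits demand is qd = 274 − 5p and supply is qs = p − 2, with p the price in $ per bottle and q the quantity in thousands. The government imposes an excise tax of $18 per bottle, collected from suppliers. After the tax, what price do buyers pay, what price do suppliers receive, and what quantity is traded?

Buyers pay $49; suppliers receive $31; quantity = 29.

Before the tax: set 274 − 5p = p − 2 → p* = $46, q* = 44.
With the tax collected from suppliers, supply shifts: qs = (p − 18) − 2.
Solving gives q = 29 with buyers paying $49 and suppliers receiving $31 (the $18 wedge).
The less price-elastic side of the market bears the larger share of a per-unit tax.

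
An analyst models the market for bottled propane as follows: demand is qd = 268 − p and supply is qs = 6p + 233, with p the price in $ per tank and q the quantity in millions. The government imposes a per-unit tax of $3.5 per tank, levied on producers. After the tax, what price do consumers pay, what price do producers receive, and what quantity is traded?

Before the tax: set 268 − p = 6p + 233 → p* = $5, q* = 263.
With the tax collected from producers, supply shifts: qs = 6(p − 3.5) + 233.
New equilibrium: consumers pay $8, producers receive $4.5, q = 260. (Wedge: pb − ps = 3.5.)

Consumers pay $8; producers receive $4.5; quantity = 260.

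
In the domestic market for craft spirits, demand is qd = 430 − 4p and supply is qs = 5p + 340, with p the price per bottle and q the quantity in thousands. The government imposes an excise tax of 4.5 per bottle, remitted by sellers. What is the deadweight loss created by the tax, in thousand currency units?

Before the tax: set 430 − 4p = 5p + 340 → p* = 10, q* = 390.
With the tax collected from sellers, supply shifts: qs = 5(p − 4.5) + 340.
New equilibrium: buyers pay 12.5, sellers receive 8, q = 380. (Wedge: pb − ps = 4.5.)
Quantity falls by |ΔQ| = |390 − 380| = 10.
DWL = ½ · t · |ΔQ| = ½ · 4.5 · 10 = 22.5.

Deadweight loss = 22.5 thousand.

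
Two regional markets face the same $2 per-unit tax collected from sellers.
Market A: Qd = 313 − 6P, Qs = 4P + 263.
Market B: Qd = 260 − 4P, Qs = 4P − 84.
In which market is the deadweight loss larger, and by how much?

Market A: pre-tax P* = $5, Q* = 283; post-tax Q = 278.2; deadweight loss = $4.8.
Market B: pre-tax P* = $43, Q* = 88; post-tax Q = 84; deadweight loss = $4.
Difference: $4.8 vs $4 → market A is larger by $0.8.

Market A, by $0.8.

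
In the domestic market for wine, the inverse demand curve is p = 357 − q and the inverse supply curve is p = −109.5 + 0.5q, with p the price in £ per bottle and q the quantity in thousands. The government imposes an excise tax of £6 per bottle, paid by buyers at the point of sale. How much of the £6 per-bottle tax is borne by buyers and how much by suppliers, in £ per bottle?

Buyers bear £4 per bottle; suppliers bear £2 per bottle.

Rewrite in direct form: qd = 357 − p and qs = 2p + 219.
Before the tax: set 357 − p = 2p + 219 → p* = £46, q* = 311.
With the tax collected from buyers, demand (in seller-price terms) shifts: qd = 357 − (p + 6).
Solving gives q = 307 with buyers paying £50 and suppliers receiving £44 (the £6 wedge).
Burden on buyers: £4; on suppliers: £2. (They sum to £6.)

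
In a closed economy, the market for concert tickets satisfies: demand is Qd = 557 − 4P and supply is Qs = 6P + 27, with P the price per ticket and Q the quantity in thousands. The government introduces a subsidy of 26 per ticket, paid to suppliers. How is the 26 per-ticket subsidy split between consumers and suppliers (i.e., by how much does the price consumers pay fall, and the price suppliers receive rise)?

Consumers gain 15.6 per ticket; suppliers gain 10.4 per ticket.

Before the subsidy: set 557 − 4P = 6P + 27 → P* = 53, Q* = 345.
With a per-unit subsidy paid to suppliers, each receives P + 26 per unit sold, so supply becomes Qs = 6(P + 26) + 27.
New equilibrium: consumers pay 37.4, suppliers receive 63.4, Q = 407.4. (Wedge: Pb − Ps = −26.)
Gain to consumers: 15.6; to suppliers: 10.4. (They sum to 26.)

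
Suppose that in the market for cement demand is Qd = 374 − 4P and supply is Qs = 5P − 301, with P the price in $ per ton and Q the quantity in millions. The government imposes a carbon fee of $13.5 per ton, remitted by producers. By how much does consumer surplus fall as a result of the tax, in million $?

Consumer surplus falls by $442.5 million.

Without the tax, 374 − 4P = 5P − 301 gives 9P = 675, so P* = $75 and Q* = 74.
With the tax collected from producers, supply shifts: Qs = 5(P − 13.5) − 301.
Solving gives Q = 44 with buyers paying $82.5 and producers receiving $69 (the $13.5 wedge).
ΔCS is the trapezoid between Q = 44 and Q = 74 of height $7.5: ½ · (74 + 44) · 7.5 = $442.5.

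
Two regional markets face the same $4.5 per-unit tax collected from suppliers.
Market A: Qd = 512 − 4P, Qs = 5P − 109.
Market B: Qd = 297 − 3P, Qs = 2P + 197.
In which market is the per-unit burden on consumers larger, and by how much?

Market A, by $0.7.

Market A: pre-tax P* = $69, Q* = 236; post-tax Q = 226; per-unit burden on consumers = $2.5.
Market B: pre-tax P* = $20, Q* = 237; post-tax Q = 231.6; per-unit burden on consumers = $1.8.
Difference: $2.5 vs $1.8 → market A is larger by $0.7.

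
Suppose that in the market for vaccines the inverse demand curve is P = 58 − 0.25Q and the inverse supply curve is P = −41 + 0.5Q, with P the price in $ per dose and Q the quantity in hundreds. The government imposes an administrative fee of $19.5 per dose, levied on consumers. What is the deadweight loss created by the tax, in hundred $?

Inverting to Q(P) form: Qd = 232 − 4P; Qs = 2P + 82.
Without the tax, 232 − 4P = 2P + 82 gives 6P = 150, so P* = $25 and Q* = 132.
With the tax collected from consumers, demand (in seller-price terms) shifts: Qd = 232 − 4(P + 19.5).
New equilibrium: consumers pay $31.5, sellers receive $12, Q = 106. (Wedge: Pb − Ps = 19.5.)
Quantity falls by |ΔQ| = |132 − 106| = 26.
DWL = ½ · t · |ΔQ| = ½ · 19.5 · 26 = $253.5.

Deadweight loss = $253.5 hundred.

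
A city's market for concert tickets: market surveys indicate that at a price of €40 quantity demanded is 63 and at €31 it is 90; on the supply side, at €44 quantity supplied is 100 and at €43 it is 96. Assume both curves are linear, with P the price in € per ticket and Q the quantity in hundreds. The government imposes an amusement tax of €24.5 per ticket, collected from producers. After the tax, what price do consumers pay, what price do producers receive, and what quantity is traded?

Consumers pay €51; producers receive €26.5; quantity = 30.

Demand slope: (90 − 63)/(31 − 40) = -3, so Qd = 183 − 3P.
Supply slope: (96 − 100)/(43 − 44) = 4, so Qs = 4P − 76.
Without the tax, 183 − 3P = 4P − 76 gives 7P = 259, so P* = €37 and Q* = 72.
With the tax collected from producers, supply shifts: Qs = 4(P − 24.5) − 76.
Solving gives Q = 30 with consumers paying €51 and producers receiving €26.5 (the €24.5 wedge).
The less price-elastic side of the market bears the larger share of a per-unit tax.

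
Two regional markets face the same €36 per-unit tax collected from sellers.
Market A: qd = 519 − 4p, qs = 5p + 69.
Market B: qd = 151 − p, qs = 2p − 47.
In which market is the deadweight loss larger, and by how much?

Market A, by €1008.

Market A: pre-tax p* = €50, q* = 319; post-tax q = 239; deadweight loss = €1440.
Market B: pre-tax p* = €66, q* = 85; post-tax q = 61; deadweight loss = €432.
Difference: €1440 vs €432 → market A is larger by €1008.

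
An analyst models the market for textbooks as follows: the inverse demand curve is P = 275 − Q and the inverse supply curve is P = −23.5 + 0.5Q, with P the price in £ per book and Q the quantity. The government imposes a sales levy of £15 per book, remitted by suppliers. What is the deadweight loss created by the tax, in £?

Deadweight loss = £75.

Inverting to Q(P) form: Qd = 275 − P; Qs = 2P + 47.
Before the tax: set 275 − P = 2P + 47 → P* = £76, Q* = 199.
With the tax collected from suppliers, supply shifts: Qs = 2(P − 15) + 47.
New equilibrium: buyers pay £86, suppliers receive £71, Q = 189. (Wedge: Pb − Ps = 15.)
Quantity falls by |ΔQ| = |199 − 189| = 10.
DWL = ½ · t · |ΔQ| = ½ · 15 · 10 = £75.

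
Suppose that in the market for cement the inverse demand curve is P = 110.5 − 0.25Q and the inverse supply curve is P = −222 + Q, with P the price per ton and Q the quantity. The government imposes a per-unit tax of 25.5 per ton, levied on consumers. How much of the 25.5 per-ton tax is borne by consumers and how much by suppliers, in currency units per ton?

Consumers bear 5.1 per ton; suppliers bear 20.4 per ton.

Inverting to Q(P) form: Qd = 442 − 4P; Qs = P + 222.
Before the tax: set 442 − 4P = P + 222 → P* = 44, Q* = 266.
With the tax collected from consumers, demand (in seller-price terms) shifts: Qd = 442 − 4(P + 25.5).
New equilibrium: consumers pay 49.1, suppliers receive 23.6, Q = 245.6. (Wedge: Pb − Ps = 25.5.)
Burden on consumers: 5.1; on suppliers: 20.4. (They sum to 25.5.)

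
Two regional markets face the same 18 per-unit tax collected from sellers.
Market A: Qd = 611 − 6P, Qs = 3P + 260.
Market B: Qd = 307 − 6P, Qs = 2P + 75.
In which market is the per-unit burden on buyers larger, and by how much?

Market A: pre-tax P* = 39, Q* = 377; post-tax Q = 341; per-unit burden on buyers = 6.
Market B: pre-tax P* = 29, Q* = 133; post-tax Q = 106; per-unit burden on buyers = 4.5.
Difference: 6 vs 4.5 → market A is larger by 1.5.

Market A, by 1.5.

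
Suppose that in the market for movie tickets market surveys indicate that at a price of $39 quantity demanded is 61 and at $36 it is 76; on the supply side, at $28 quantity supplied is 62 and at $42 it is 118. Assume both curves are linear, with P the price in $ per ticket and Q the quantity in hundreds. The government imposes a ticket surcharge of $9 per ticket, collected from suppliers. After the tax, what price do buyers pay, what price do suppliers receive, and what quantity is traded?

Demand slope: (76 − 61)/(36 − 39) = -5, so Qd = 256 − 5P.
Supply slope: (118 − 62)/(42 − 28) = 4, so Qs = 4P − 50.
Without the tax, 256 − 5P = 4P − 50 gives 9P = 306, so P* = $34 and Q* = 86.
With the tax collected from suppliers, supply shifts: Qs = 4(P − 9) − 50.
New equilibrium: buyers pay $38, suppliers receive $29, Q = 66. (Wedge: Pb − Ps = 9.)

Buyers pay $38; suppliers receive $29; quantity = 66.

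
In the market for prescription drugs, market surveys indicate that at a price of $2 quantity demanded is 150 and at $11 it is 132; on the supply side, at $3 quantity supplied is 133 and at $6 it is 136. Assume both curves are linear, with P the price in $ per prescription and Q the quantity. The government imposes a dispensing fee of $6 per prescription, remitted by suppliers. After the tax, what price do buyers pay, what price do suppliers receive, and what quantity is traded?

Buyers pay $10; suppliers receive $4; quantity = 134.

Demand slope: (132 − 150)/(11 − 2) = -2, so Qd = 154 − 2P.
Supply slope: (136 − 133)/(6 − 3) = 1, so Qs = P + 130.
Before the tax: set 154 − 2P = P + 130 → P* = $8, Q* = 138.
With the tax collected from suppliers, supply shifts: Qs = (P − 6) + 130.
New equilibrium: buyers pay $10, suppliers receive $4, Q = 134. (Wedge: Pb − Ps = 6.)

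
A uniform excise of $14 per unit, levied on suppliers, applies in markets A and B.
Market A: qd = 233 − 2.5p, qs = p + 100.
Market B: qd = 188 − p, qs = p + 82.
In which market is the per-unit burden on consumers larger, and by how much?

Market B, by $3.

Market A: pre-tax p* = $38, q* = 138; post-tax q = 128; per-unit burden on consumers = $4.
Market B: pre-tax p* = $53, q* = 135; post-tax q = 128; per-unit burden on consumers = $7.
Difference: $4 vs $7 → market B is larger by $3.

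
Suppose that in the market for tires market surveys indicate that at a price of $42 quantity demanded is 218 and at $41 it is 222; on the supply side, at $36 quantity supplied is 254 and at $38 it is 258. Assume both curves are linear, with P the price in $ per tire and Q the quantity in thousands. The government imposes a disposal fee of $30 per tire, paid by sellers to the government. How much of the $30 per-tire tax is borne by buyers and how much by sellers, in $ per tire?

Demand slope: (222 − 218)/(41 − 42) = -4, so Qd = 386 − 4P.
Supply slope: (258 − 254)/(38 − 36) = 2, so Qs = 2P + 182.
Without the tax, 386 − 4P = 2P + 182 gives 6P = 204, so P* = $34 and Q* = 250.
With the tax collected from sellers, supply shifts: Qs = 2(P − 30) + 182.
Solving gives Q = 210 with buyers paying $44 and sellers receiving $14 (the $30 wedge).
Burden on buyers: $10; on sellers: $20. (They sum to $30.)
The less price-elastic side of the market bears the larger share of a per-unit tax.

Buyers bear $10 per tire; sellers bear $20 per tire.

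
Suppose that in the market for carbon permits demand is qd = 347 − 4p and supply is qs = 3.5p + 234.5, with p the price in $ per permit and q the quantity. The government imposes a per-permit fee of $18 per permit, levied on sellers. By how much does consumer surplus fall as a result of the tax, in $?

Consumer surplus falls by $2269.68.

Without the tax, 347 − 4p = 3.5p + 234.5 gives 7.5p = 112.5, so p* = $15 and q* = 287.
With the tax collected from sellers, supply shifts: qs = 3.5(p − 18) + 234.5.
New equilibrium: buyers pay $23.4, sellers receive $5.4, q = 253.4. (Wedge: pb − ps = 18.)
ΔCS is the trapezoid between Q = 253.4 and Q = 287 of height $8.4: ½ · (287 + 253.4) · 8.4 = $2269.68.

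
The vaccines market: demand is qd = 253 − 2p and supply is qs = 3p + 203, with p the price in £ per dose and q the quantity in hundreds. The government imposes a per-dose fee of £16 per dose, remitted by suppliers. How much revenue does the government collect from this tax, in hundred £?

Tax revenue = £3420.8 hundred.

Without the tax, 253 − 2p = 3p + 203 gives 5p = 50, so p* = £10 and q* = 233.
With the tax collected from suppliers, supply shifts: qs = 3(p − 16) + 203.
New equilibrium: buyers pay £19.6, suppliers receive £3.6, q = 213.8. (Wedge: pb − ps = 16.)
Revenue = t · Q = 16 · 213.8 = £3420.8.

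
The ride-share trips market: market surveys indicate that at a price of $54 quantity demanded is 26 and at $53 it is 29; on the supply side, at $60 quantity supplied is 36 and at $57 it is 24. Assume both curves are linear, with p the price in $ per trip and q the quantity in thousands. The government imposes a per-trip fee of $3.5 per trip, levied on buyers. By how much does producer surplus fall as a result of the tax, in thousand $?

Demand slope: (29 − 26)/(53 − 54) = -3, so qd = 188 − 3p.
Supply slope: (24 − 36)/(57 − 60) = 4, so qs = 4p − 204.
Without the tax, 188 − 3p = 4p − 204 gives 7p = 392, so p* = $56 and q* = 20.
With the tax collected from buyers, demand (in seller-price terms) shifts: qd = 188 − 3(p + 3.5).
New equilibrium: buyers pay $58, sellers receive $54.5, q = 14. (Wedge: pb − ps = 3.5.)
ΔPS is the trapezoid between Q = 14 and Q = 20 of height $1.5: ½ · (20 + 14) · 1.5 = $25.5.

Producer surplus falls by $25.5 thousand.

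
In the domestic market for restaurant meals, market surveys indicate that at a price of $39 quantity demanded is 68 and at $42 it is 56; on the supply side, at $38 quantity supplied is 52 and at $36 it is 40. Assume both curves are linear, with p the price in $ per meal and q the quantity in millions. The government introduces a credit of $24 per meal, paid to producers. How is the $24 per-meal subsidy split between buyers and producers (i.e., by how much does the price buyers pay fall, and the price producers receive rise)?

Buyers gain $14.4 per meal; producers gain $9.6 per meal.

Demand slope: (56 − 68)/(42 − 39) = -4, so qd = 224 − 4p.
Supply slope: (40 − 52)/(36 − 38) = 6, so qs = 6p − 176.
Without the subsidy, 224 − 4p = 6p − 176 gives 10p = 400, so p* = $40 and q* = 64.
With a per-unit subsidy paid to producers, each receives p + 24 per unit sold, so supply becomes qs = 6(p + 24) − 176.
Solving gives q = 121.6 with buyers paying $25.6 and producers receiving $49.6 (the $24 wedge).
Gain to buyers: $14.4; to producers: $9.6. (They sum to $24.)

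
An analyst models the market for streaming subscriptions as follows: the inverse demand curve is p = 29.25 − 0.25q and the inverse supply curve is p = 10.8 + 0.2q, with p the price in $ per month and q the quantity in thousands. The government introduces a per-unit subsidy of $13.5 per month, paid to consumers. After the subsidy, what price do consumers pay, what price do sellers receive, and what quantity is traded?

Consumers pay $11.5; sellers receive $25; quantity = 71.

Rewrite in direct form: qd = 117 − 4p and qs = 5p − 54.
Without the subsidy, 117 − 4p = 5p − 54 gives 9p = 171, so p* = $19 and q* = 41.
With a per-unit subsidy paid to consumers, each effectively pays p − 13.5, so demand becomes qd = 117 − 4(p − 13.5).
New equilibrium: consumers pay $11.5, sellers receive $25, q = 71. (Wedge: pb − ps = −13.5.)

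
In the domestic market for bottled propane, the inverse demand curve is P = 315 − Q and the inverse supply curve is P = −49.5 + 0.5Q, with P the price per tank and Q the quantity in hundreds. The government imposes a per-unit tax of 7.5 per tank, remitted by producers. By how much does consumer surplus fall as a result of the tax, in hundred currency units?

Consumer surplus falls by 1202.5 hundred.

Inverting to Q(P) form: Qd = 315 − P; Qs = 2P + 99.
Before the tax: set 315 − P = 2P + 99 → P* = 72, Q* = 243.
With the tax collected from producers, supply shifts: Qs = 2(P − 7.5) + 99.
New equilibrium: buyers pay 77, producers receive 69.5, Q = 238. (Wedge: Pb − Ps = 7.5.)
ΔCS is the trapezoid between Q = 238 and Q = 243 of height 5: ½ · (243 + 238) · 5 = 1202.5.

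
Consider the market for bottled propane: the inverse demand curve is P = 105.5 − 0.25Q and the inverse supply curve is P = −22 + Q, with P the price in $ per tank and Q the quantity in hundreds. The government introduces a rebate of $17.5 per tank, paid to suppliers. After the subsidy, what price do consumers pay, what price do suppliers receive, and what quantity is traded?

Consumers pay $76.5; suppliers receive $94; quantity = 116.

Rewrite in direct form: Qd = 422 − 4P and Qs = P + 22.
Without the subsidy, 422 − 4P = P + 22 gives 5P = 400, so P* = $80 and Q* = 102.
With a per-unit subsidy paid to suppliers, each receives P + 17.5 per unit sold, so supply becomes Qs = (P + 17.5) + 22.
New equilibrium: consumers pay $76.5, suppliers receive $94, Q = 116. (Wedge: Pb − Ps = −17.5.)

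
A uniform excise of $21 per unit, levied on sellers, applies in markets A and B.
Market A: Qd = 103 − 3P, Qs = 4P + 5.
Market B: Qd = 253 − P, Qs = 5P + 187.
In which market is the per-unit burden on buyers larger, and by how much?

Market A: pre-tax P* = $14, Q* = 61; post-tax Q = 25; per-unit burden on buyers = $12.
Market B: pre-tax P* = $11, Q* = 242; post-tax Q = 224.5; per-unit burden on buyers = $17.5.
Difference: $12 vs $17.5 → market B is larger by $5.5.

Market B, by $5.5.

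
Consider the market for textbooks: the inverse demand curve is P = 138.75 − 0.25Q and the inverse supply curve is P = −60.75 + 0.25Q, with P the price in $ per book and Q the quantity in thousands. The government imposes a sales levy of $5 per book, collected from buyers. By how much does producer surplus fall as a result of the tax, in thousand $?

Inverting to Q(P) form: Qd = 555 − 4P; Qs = 4P + 243.
Before the tax: set 555 − 4P = 4P + 243 → P* = $39, Q* = 399.
With the tax collected from buyers, demand (in seller-price terms) shifts: Qd = 555 − 4(P + 5).
New equilibrium: buyers pay $41.5, sellers receive $36.5, Q = 389. (Wedge: Pb − Ps = 5.)
ΔPS is the trapezoid between Q = 389 and Q = 399 of height $2.5: ½ · (399 + 389) · 2.5 = $985.

Producer surplus falls by $985 thousand.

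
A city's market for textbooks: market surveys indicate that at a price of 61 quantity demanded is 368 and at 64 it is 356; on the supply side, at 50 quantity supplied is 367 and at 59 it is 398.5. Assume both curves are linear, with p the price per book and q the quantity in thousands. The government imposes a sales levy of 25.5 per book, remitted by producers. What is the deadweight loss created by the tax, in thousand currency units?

Deadweight loss = 606.9 thousand.

Demand slope: (356 − 368)/(64 − 61) = -4, so qd = 612 − 4p.
Supply slope: (398.5 − 367)/(59 − 50) = 3.5, so qs = 3.5p + 192.
Without the tax, 612 − 4p = 3.5p + 192 gives 7.5p = 420, so p* = 56 and q* = 388.
With the tax collected from producers, supply shifts: qs = 3.5(p − 25.5) + 192.
Solving gives q = 340.4 with consumers paying 67.9 and producers receiving 42.4 (the 25.5 wedge).
Quantity falls by |ΔQ| = |388 − 340.4| = 47.6.
DWL = ½ · t · |ΔQ| = ½ · 25.5 · 47.6 = 606.9.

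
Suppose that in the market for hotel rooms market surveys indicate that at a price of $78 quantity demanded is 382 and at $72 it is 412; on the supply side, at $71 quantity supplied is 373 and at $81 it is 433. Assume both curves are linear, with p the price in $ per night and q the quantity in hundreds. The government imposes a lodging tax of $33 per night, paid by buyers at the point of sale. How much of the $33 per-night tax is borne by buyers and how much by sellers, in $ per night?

Demand slope: (412 − 382)/(72 − 78) = -5, so qd = 772 − 5p.
Supply slope: (433 − 373)/(81 − 71) = 6, so qs = 6p − 53.
Without the tax, 772 − 5p = 6p − 53 gives 11p = 825, so p* = $75 and q* = 397.
With the tax collected from buyers, demand (in seller-price terms) shifts: qd = 772 − 5(p + 33).
New equilibrium: buyers pay $93, sellers receive $60, q = 307. (Wedge: pb − ps = 33.)
Burden on buyers: $18; on sellers: $15. (They sum to $33.)
The less price-elastic side of the market bears the larger share of a per-unit tax.

Buyers bear $18 per night; sellers bear $15 per night.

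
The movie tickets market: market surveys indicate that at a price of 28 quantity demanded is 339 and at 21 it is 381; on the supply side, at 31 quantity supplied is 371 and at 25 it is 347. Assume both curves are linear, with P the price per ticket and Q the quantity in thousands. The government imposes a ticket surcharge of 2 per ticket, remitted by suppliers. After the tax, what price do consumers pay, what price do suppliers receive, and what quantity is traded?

Consumers pay 26.8; suppliers receive 24.8; quantity = 346.2.

Demand slope: (381 − 339)/(21 − 28) = -6, so Qd = 507 − 6P.
Supply slope: (347 − 371)/(25 − 31) = 4, so Qs = 4P + 247.
Before the tax: set 507 − 6P = 4P + 247 → P* = 26, Q* = 351.
With the tax collected from suppliers, supply shifts: Qs = 4(P − 2) + 247.
New equilibrium: consumers pay 26.8, suppliers receive 24.8, Q = 346.2. (Wedge: Pb − Ps = 2.)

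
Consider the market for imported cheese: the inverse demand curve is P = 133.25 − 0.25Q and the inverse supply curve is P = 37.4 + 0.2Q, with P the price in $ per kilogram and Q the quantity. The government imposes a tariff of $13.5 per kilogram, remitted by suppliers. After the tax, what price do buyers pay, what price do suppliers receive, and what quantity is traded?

Inverting to Q(P) form: Qd = 533 − 4P; Qs = 5P − 187.
Before the tax: set 533 − 4P = 5P − 187 → P* = $80, Q* = 213.
With the tax collected from suppliers, supply shifts: Qs = 5(P − 13.5) − 187.
New equilibrium: buyers pay $87.5, suppliers receive $74, Q = 183. (Wedge: Pb − Ps = 13.5.)

Buyers pay $87.5; suppliers receive $74; quantity = 183.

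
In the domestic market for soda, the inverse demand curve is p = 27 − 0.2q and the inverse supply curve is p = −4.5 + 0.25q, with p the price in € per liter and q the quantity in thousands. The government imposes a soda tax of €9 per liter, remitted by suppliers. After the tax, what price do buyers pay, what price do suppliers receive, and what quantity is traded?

Buyers pay €17; suppliers receive €8; quantity = 50.

Rewrite in direct form: qd = 135 − 5p and qs = 4p + 18.
Without the tax, 135 − 5p = 4p + 18 gives 9p = 117, so p* = €13 and q* = 70.
With the tax collected from suppliers, supply shifts: qs = 4(p − 9) + 18.
New equilibrium: buyers pay €17, suppliers receive €8, q = 50. (Wedge: pb − ps = 9.)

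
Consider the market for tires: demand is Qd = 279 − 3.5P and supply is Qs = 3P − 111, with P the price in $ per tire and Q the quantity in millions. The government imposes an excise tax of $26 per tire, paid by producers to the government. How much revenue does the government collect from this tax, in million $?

Tax revenue = $702 million.

Before the tax: set 279 − 3.5P = 3P − 111 → P* = $60, Q* = 69.
With the tax collected from producers, supply shifts: Qs = 3(P − 26) − 111.
New equilibrium: consumers pay $72, producers receive $46, Q = 27. (Wedge: Pb − Ps = 26.)
Revenue = t · Q = 26 · 27 = $702.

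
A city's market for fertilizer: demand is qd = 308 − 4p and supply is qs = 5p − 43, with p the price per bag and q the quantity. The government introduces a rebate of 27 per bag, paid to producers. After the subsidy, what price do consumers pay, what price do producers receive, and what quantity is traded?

Before the subsidy: set 308 − 4p = 5p − 43 → p* = 39, q* = 152.
With a per-unit subsidy paid to producers, each receives p + 27 per unit sold, so supply becomes qs = 5(p + 27) − 43.
New equilibrium: consumers pay 24, producers receive 51, q = 212. (Wedge: pb − ps = −27.)

Consumers pay 24; producers receive 51; quantity = 212.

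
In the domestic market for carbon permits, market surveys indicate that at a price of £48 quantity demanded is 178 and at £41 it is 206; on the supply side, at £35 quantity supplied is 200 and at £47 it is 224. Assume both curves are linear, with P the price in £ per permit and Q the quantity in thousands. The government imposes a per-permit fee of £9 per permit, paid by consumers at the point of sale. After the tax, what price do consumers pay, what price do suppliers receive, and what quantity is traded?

Consumers pay £43; suppliers receive £34; quantity = 198.

Demand slope: (206 − 178)/(41 − 48) = -4, so Qd = 370 − 4P.
Supply slope: (224 − 200)/(47 − 35) = 2, so Qs = 2P + 130.
Before the tax: set 370 − 4P = 2P + 130 → P* = £40, Q* = 210.
With the tax collected from consumers, demand (in seller-price terms) shifts: Qd = 370 − 4(P + 9).
Solving gives Q = 198 with consumers paying £43 and suppliers receiving £34 (the £9 wedge).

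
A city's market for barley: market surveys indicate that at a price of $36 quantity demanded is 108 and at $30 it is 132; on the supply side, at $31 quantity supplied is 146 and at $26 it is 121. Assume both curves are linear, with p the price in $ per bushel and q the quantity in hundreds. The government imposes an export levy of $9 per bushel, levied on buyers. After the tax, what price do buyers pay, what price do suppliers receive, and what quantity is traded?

Demand slope: (132 − 108)/(30 − 36) = -4, so qd = 252 − 4p.
Supply slope: (121 − 146)/(26 − 31) = 5, so qs = 5p − 9.
Before the tax: set 252 − 4p = 5p − 9 → p* = $29, q* = 136.
With the tax collected from buyers, demand (in seller-price terms) shifts: qd = 252 − 4(p + 9).
New equilibrium: buyers pay $34, suppliers receive $25, q = 116. (Wedge: pb − ps = 9.)
The less price-elastic side of the market bears the larger share of a per-unit tax.

Buyers pay $34; suppliers receive $25; quantity = 116.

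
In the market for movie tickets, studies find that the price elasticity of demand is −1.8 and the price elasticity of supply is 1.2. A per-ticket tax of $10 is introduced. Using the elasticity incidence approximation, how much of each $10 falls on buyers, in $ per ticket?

Incidence ratio: buyers' share ≈ εs / (εs + |εd|) = 1.2 / (1.2 + 1.8) = 0.4.
So buyers bear ≈ 0.4 × $10 = $4; sellers bear $6.

Buyers bear ≈ $4 per ticket.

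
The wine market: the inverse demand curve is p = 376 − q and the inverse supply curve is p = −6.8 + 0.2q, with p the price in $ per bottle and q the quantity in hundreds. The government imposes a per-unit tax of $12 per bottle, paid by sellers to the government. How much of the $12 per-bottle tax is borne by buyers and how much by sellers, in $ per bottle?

Buyers bear $10 per bottle; sellers bear $2 per bottle.

Inverting to q(p) form: qd = 376 − p; qs = 5p + 34.
Before the tax: set 376 − p = 5p + 34 → p* = $57, q* = 319.
With the tax collected from sellers, supply shifts: qs = 5(p − 12) + 34.
New equilibrium: buyers pay $67, sellers receive $55, q = 309. (Wedge: pb − ps = 12.)
Burden on buyers: $10; on sellers: $2. (They sum to $12.)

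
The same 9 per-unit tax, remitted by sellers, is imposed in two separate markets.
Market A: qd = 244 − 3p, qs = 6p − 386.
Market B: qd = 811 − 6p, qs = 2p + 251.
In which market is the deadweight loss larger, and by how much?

Market A, by 20.25.

Market A: pre-tax p* = 70, q* = 34; post-tax q = 16; deadweight loss = 81.
Market B: pre-tax p* = 70, q* = 391; post-tax q = 377.5; deadweight loss = 60.75.
Difference: 81 vs 60.75 → market A is larger by 20.25.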